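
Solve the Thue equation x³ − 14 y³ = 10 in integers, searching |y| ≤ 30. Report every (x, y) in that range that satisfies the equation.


The equation is x³ - 14y³ = 10. For fixed y, x³ = 14·y³ + 10, so a solution requires the RHS to be a perfect cube.
Strategy: iterate y from -30 to 30, compute RHS = 14·y³ + 10, and check whether it is a (positive or negative) perfect cube.
Check small values of y:
  y = 0: RHS = 10 is not a perfect cube.
  y = 1: RHS = 24 is not a perfect cube.
  y = -1: RHS = -4 is not a perfect cube.
  y = 2: RHS = 122 is not a perfect cube.
  y = -2: RHS = -102 is not a perfect cube.
  y = 3: RHS = 388 is not a perfect cube.
  y = -3: RHS = -368 is not a perfect cube.
Continuing the search up to |y| = 30 finds no solutions either.
No (x, y) in the scanned range satisfies the equation.

No integer solutions with |y| ≤ 30.


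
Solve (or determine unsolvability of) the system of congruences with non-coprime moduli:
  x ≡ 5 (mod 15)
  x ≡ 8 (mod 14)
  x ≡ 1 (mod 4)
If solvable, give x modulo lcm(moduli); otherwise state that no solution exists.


Moduli 15, 14, 4 are not pairwise coprime, so CRT works modulo lcm(m_i) when all pairwise compatibility conditions hold.
Pairwise compatibility: gcd(m_i, m_j) must divide a_i - a_j for every pair.
Merge one congruence at a time:
  Start: x ≡ 5 (mod 15).
  Combine with x ≡ 8 (mod 14): gcd(15, 14) = 1; 8 - 5 = 3, which IS divisible by 1, so compatible.
    Write x = 5 + 15·t and substitute into x ≡ 8 (mod 14): 15·t ≡ 8 − 5 = 3 (mod 14).
    Reduce coefficients mod 14: 1·t ≡ 3 (mod 14).
    So t ≡ 3 (mod 14).
    Then x = 5 + 15·3 = 50, valid modulo lcm(15, 14) = 210: x ≡ 50 (mod 210).
  Combine with x ≡ 1 (mod 4): gcd(210, 4) = 2, and 1 - 50 = -49 is NOT divisible by 2.
    ⇒ system is inconsistent (no integer solution).

No solution (the system is inconsistent).


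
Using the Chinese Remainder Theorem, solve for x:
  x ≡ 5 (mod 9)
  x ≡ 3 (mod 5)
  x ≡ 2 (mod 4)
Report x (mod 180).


Moduli 9, 5, 4 are pairwise coprime; by CRT there is a unique solution modulo M = 9 · 5 · 4 = 180.
Solve pairwise, accumulating the modulus:
  Start with x ≡ 5 (mod 9).
  Combine with x ≡ 3 (mod 5): since gcd(9, 5) = 1, we get a unique residue mod 45.
    Write x = 5 + 9·t and substitute into x ≡ 3 (mod 5): 9·t ≡ 3 − 5 = -2 (mod 5).
    Reduce coefficients mod 5: 4·t ≡ 3 (mod 5).
    The inverse of 4 mod 5 is 4 (since 4·4 = 16 = 3·5 + 1), so t ≡ 4·3 = 12 ≡ 2 (mod 5).
    Then x = 5 + 9·2 = 23, valid modulo lcm(9, 5) = 45: x ≡ 23 (mod 45).
  Combine with x ≡ 2 (mod 4): since gcd(45, 4) = 1, we get a unique residue mod 180.
    Write x = 23 + 45·t and substitute into x ≡ 2 (mod 4): 45·t ≡ 2 − 23 = -21 (mod 4).
    Reduce coefficients mod 4: 1·t ≡ 3 (mod 4).
    So t ≡ 3 (mod 4).
    Then x = 23 + 45·3 = 158, valid modulo lcm(45, 4) = 180: x ≡ 158 (mod 180).
Verify: 158 mod 9 = 5 ✓, 158 mod 5 = 3 ✓, 158 mod 4 = 2 ✓.

x ≡ 158 (mod 180).


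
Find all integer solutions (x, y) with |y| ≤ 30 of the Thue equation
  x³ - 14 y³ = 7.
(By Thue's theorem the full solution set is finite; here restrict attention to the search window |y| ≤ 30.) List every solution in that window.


The equation is x³ - 14y³ = 7. For fixed y, x³ = 14·y³ + 7, so a solution requires the RHS to be a perfect cube.
Strategy: iterate y from -30 to 30, compute RHS = 14·y³ + 7, and check whether it is a (positive or negative) perfect cube.
Check small values of y:
  y = 0: RHS = 7 is not a perfect cube.
  y = 1: RHS = 21 is not a perfect cube.
  y = -1: RHS = -7 is not a perfect cube.
  y = 2: RHS = 119 is not a perfect cube.
  y = -2: RHS = -105 is not a perfect cube.
  y = 3: RHS = 385 is not a perfect cube.
  y = -3: RHS = -371 is not a perfect cube.
Continuing the search up to |y| = 30 finds no solutions either.
No (x, y) in the scanned range satisfies the equation.

No integer solutions with |y| ≤ 30.


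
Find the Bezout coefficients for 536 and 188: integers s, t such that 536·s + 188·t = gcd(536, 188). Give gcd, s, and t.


Euclidean algorithm on (536, 188) — divide until remainder is 0:
  536 = 2 · 188 + 160
  188 = 1 · 160 + 28
  160 = 5 · 28 + 20
  28 = 1 · 20 + 8
  20 = 2 · 8 + 4
  8 = 2 · 4 + 0
gcd(536, 188) = 4.
Track Bezout coefficients alongside the remainders: start with r₀ = 536 = a·1 + b·0 (s = 1, t = 0) and r₁ = 188 = a·0 + b·1 (s = 0, t = 1); each new remainder r_{k+1} = r_{k-1} − q_k·r_k inherits s_{k+1} = s_{k-1} − q_k·s_k, t_{k+1} = t_{k-1} − q_k·t_k, so r_k = a·s_k + b·t_k at every step:
  q = 2: r = 160, s = 1 − 2·0 = 1, t = 0 − 2·1 = -2  (check: 536·1 + 188·(-2) = 160)
  q = 1: r = 28, s = 0 − 1·1 = -1, t = 1 − 1·(-2) = 3  (check: 536·(-1) + 188·3 = 28)
  q = 5: r = 20, s = 1 − 5·(-1) = 6, t = -2 − 5·3 = -17  (check: 536·6 + 188·(-17) = 20)
  q = 1: r = 8, s = -1 − 1·6 = -7, t = 3 − 1·(-17) = 20  (check: 536·(-7) + 188·20 = 8)
  q = 2: r = 4, s = 6 − 2·(-7) = 20, t = -17 − 2·20 = -57  (check: 536·20 + 188·(-57) = 4)
The row with r = 4 (the gcd) gives the Bezout coefficients s = 20, t = -57.
Result: 536 · (20) + 188 · (-57) = 4.

gcd(536, 188) = 4; s = 20, t = -57 (check: 536·20 + 188·(-57) = 4).


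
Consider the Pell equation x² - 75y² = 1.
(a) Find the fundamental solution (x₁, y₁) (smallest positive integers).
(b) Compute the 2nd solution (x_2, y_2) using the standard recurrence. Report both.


Step 1: Find the fundamental solution (x₁, y₁) of x² - 75y² = 1.
  Expand √75 as a continued fraction. a₀ = ⌊√75⌋ = 8; iterate m_{k+1} = d_k·a_k − m_k, d_{k+1} = (75 − m_{k+1}²)/d_k, a_{k+1} = ⌊(a₀ + m_{k+1})/d_{k+1}⌋ (starting m₀ = 0, d₀ = 1), with convergents p_k = a_k·p_{k-1} + p_{k-2}, q_k = a_k·q_{k-1} + q_{k-2} (p₋₁ = 1, q₋₁ = 0):
  k = 0: a₀ = 8; p₀/q₀ = 8/1; p₀² − 75·q₀² = 64 − 75 = -11.
  k = 1: m = 8, d = 11, a = ⌊(8 + 8)/11⌋ = 1; p/q = (1·8 + 1)/(1·1 + 0) = 9/1; p² − 75·q² = 81 − 75 = 6.
  k = 2: m = 3, d = 6, a = ⌊(8 + 3)/6⌋ = 1; p/q = (1·9 + 8)/(1·1 + 1) = 17/2; p² − 75·q² = 289 − 300 = -11.
  k = 3: m = 3, d = 11, a = ⌊(8 + 3)/11⌋ = 1; p/q = (1·17 + 9)/(1·2 + 1) = 26/3; p² − 75·q² = 676 − 675 = 1.
  The first convergent with p² − 75·q² = 1 gives the fundamental solution (x₁, y₁) = (26, 3).
Step 2: Apply the recurrence (x_{n+1}, y_{n+1}) = (x₁x_n + 75y₁y_n, x₁y_n + y₁x_n) repeatedly.
  From (x_1, y_1) = (26, 3): x_2 = 26·26 + 75·3·3 = 1351; y_2 = 26·3 + 3·26 = 156.
Step 3: Verify x_2² - 75·y_2² = 1825201 - 1825200 = 1 (should be 1). ✓

(x_1, y_1) = (26, 3); (x_2, y_2) = (1351, 156).


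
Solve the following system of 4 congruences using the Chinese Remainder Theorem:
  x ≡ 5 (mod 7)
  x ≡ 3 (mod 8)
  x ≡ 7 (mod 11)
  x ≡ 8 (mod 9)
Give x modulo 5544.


Product of moduli M = 7 · 8 · 11 · 9 = 5544.
Merge one congruence at a time:
  Start: x ≡ 5 (mod 7).
  Combine with x ≡ 3 (mod 8); new modulus lcm = 56.
    Write x = 5 + 7·t and substitute into x ≡ 3 (mod 8): 7·t ≡ 3 − 5 = -2 (mod 8).
    Reduce coefficients mod 8: 7·t ≡ 6 (mod 8).
    The inverse of 7 mod 8 is 7 (since 7·7 = 49 = 6·8 + 1), so t ≡ 7·6 = 42 ≡ 2 (mod 8).
    Then x = 5 + 7·2 = 19, valid modulo lcm(7, 8) = 56: x ≡ 19 (mod 56).
  Combine with x ≡ 7 (mod 11); new modulus lcm = 616.
    Write x = 19 + 56·t and substitute into x ≡ 7 (mod 11): 56·t ≡ 7 − 19 = -12 (mod 11).
    Reduce coefficients mod 11: 1·t ≡ 10 (mod 11).
    So t ≡ 10 (mod 11).
    Then x = 19 + 56·10 = 579, valid modulo lcm(56, 11) = 616: x ≡ 579 (mod 616).
  Combine with x ≡ 8 (mod 9); new modulus lcm = 5544.
    Write x = 579 + 616·t and substitute into x ≡ 8 (mod 9): 616·t ≡ 8 − 579 = -571 (mod 9).
    Reduce coefficients mod 9: 4·t ≡ 5 (mod 9).
    The inverse of 4 mod 9 is 7 (since 4·7 = 28 = 3·9 + 1), so t ≡ 7·5 = 35 ≡ 8 (mod 9).
    Then x = 579 + 616·8 = 5507, valid modulo lcm(616, 9) = 5544: x ≡ 5507 (mod 5544).
Verify against each original: 5507 mod 7 = 5, 5507 mod 8 = 3, 5507 mod 11 = 7, 5507 mod 9 = 8.

x ≡ 5507 (mod 5544).


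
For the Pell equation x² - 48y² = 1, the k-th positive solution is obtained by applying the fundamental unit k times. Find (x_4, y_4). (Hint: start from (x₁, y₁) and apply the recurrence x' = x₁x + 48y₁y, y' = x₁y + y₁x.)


Step 1: Find the fundamental solution (x₁, y₁) of x² - 48y² = 1.
  Expand √48 as a continued fraction. a₀ = ⌊√48⌋ = 6; iterate m_{k+1} = d_k·a_k − m_k, d_{k+1} = (48 − m_{k+1}²)/d_k, a_{k+1} = ⌊(a₀ + m_{k+1})/d_{k+1}⌋ (starting m₀ = 0, d₀ = 1), with convergents p_k = a_k·p_{k-1} + p_{k-2}, q_k = a_k·q_{k-1} + q_{k-2} (p₋₁ = 1, q₋₁ = 0):
  k = 0: a₀ = 6; p₀/q₀ = 6/1; p₀² − 48·q₀² = 36 − 48 = -12.
  k = 1: m = 6, d = 12, a = ⌊(6 + 6)/12⌋ = 1; p/q = (1·6 + 1)/(1·1 + 0) = 7/1; p² − 48·q² = 49 − 48 = 1.
  The first convergent with p² − 48·q² = 1 gives the fundamental solution (x₁, y₁) = (7, 1).
Step 2: Apply the recurrence (x_{n+1}, y_{n+1}) = (x₁x_n + 48y₁y_n, x₁y_n + y₁x_n) repeatedly.
  From (x_1, y_1) = (7, 1): x_2 = 7·7 + 48·1·1 = 97; y_2 = 7·1 + 1·7 = 14.
  From (x_2, y_2) = (97, 14): x_3 = 7·97 + 48·1·14 = 1351; y_3 = 7·14 + 1·97 = 195.
  From (x_3, y_3) = (1351, 195): x_4 = 7·1351 + 48·1·195 = 18817; y_4 = 7·195 + 1·1351 = 2716.
Step 3: Verify x_4² - 48·y_4² = 354079489 - 354079488 = 1 (should be 1). ✓

(x_1, y_1) = (7, 1); (x_4, y_4) = (18817, 2716).


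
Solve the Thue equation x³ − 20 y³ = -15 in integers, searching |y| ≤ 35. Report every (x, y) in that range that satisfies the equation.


The equation is x³ - 20y³ = -15. For fixed y, x³ = 20·y³ − 15, so a solution requires the RHS to be a perfect cube.
Strategy: iterate y from -35 to 35, compute RHS = 20·y³ − 15, and check whether it is a (positive or negative) perfect cube.
Check small values of y:
  y = 0: RHS = -15 is not a perfect cube.
  y = 1: RHS = 5 is not a perfect cube.
  y = -1: RHS = -35 is not a perfect cube.
  y = 2: RHS = 145 is not a perfect cube.
  y = -2: RHS = -175 is not a perfect cube.
  y = 3: RHS = 525 is not a perfect cube.
  y = -3: RHS = -555 is not a perfect cube.
Continuing the search up to |y| = 35 finds no solutions either.
No (x, y) in the scanned range satisfies the equation.

No integer solutions with |y| ≤ 35.


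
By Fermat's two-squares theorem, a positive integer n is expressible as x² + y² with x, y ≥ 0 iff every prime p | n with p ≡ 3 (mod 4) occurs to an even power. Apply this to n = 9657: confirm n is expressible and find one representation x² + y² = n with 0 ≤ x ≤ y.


Step 1: Factor n = 9657 = 3^2 · 29 · 37.
Step 2: Check the mod-4 condition on each prime factor: 3 ≡ 3 (mod 4), exponent 2 (must be even); 29 ≡ 1 (mod 4), exponent 1; 37 ≡ 1 (mod 4), exponent 1.
All primes ≡ 3 (mod 4) appear to even exponent (or don't appear), so by the two-squares theorem n IS expressible as a sum of two squares.
Step 3: Build a representation. Group n = k² · m with k = 3 and m = 29 · 37 = 1073 (a product of primes ≡ 1 (mod 4)); a representation of m scales to one of n via (k·x)² + (k·y)² = k²(x² + y²). Each prime p ≡ 1 (mod 4) is itself a sum of two squares; find a² by testing p − a² for a perfect square:
  29: 29 − 1² = 28, 29 − 2² = 25 = 5² ⇒ 29 = 2² + 5².
  37: 37 − 1² = 36 = 6² ⇒ 37 = 1² + 6².
  Combine using the Brahmagupta–Fibonacci identity (a² + b²)(c² + d²) = (ac − bd)² + (ad + bc)² = (ac + bd)² + (ad − bc)²:
  29 · 37 = 1073: from (2² + 5²)(1² + 6²), take (2·1 − 5·6, 2·6 + 5·1) = (2 − 30, 12 + 5) = (-28, 17); dropping signs (only squares matter) gives (28, 17); check 28² + 17² = 784 + 289 = 1073 ✓.
  Scale by k = 3: (3·28, 3·17) = (84, 51).
Step 4: Order so x ≤ y and verify: 51² + 84² = 2601 + 7056 = 9657 = n. ✓

n = 9657 = 51² + 84² (one valid representation with x ≤ y).


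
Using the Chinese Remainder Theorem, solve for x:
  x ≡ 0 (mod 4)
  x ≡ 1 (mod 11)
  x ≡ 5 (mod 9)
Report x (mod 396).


Moduli 4, 11, 9 are pairwise coprime; by CRT there is a unique solution modulo M = 4 · 11 · 9 = 396.
Solve pairwise, accumulating the modulus:
  Start with x ≡ 0 (mod 4).
  Combine with x ≡ 1 (mod 11): since gcd(4, 11) = 1, we get a unique residue mod 44.
    Write x = 0 + 4·t and substitute into x ≡ 1 (mod 11): 4·t ≡ 1 − 0 = 1 (mod 11).
    The inverse of 4 mod 11 is 3 (since 4·3 = 12 = 1·11 + 1), so t ≡ 3·1 = 3 ≡ 3 (mod 11).
    Then x = 0 + 4·3 = 12, valid modulo lcm(4, 11) = 44: x ≡ 12 (mod 44).
  Combine with x ≡ 5 (mod 9): since gcd(44, 9) = 1, we get a unique residue mod 396.
    Write x = 12 + 44·t and substitute into x ≡ 5 (mod 9): 44·t ≡ 5 − 12 = -7 (mod 9).
    Reduce coefficients mod 9: 8·t ≡ 2 (mod 9).
    The inverse of 8 mod 9 is 8 (since 8·8 = 64 = 7·9 + 1), so t ≡ 8·2 = 16 ≡ 7 (mod 9).
    Then x = 12 + 44·7 = 320, valid modulo lcm(44, 9) = 396: x ≡ 320 (mod 396).
Verify: 320 mod 4 = 0 ✓, 320 mod 11 = 1 ✓, 320 mod 9 = 5 ✓.

x ≡ 320 (mod 396).


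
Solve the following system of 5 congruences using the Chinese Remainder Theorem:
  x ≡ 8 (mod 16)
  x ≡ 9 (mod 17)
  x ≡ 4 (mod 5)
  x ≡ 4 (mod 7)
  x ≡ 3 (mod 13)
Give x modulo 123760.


Product of moduli M = 16 · 17 · 5 · 7 · 13 = 123760.
Merge one congruence at a time:
  Start: x ≡ 8 (mod 16).
  Combine with x ≡ 9 (mod 17); new modulus lcm = 272.
    Write x = 8 + 16·t and substitute into x ≡ 9 (mod 17): 16·t ≡ 9 − 8 = 1 (mod 17).
    The inverse of 16 mod 17 is 16 (since 16·16 = 256 = 15·17 + 1), so t ≡ 16·1 = 16 ≡ 16 (mod 17).
    Then x = 8 + 16·16 = 264, valid modulo lcm(16, 17) = 272: x ≡ 264 (mod 272).
  Combine with x ≡ 4 (mod 5); new modulus lcm = 1360.
    Write x = 264 + 272·t and substitute into x ≡ 4 (mod 5): 272·t ≡ 4 − 264 = -260 (mod 5).
    Reduce coefficients mod 5: 2·t ≡ 0 (mod 5).
    The inverse of 2 mod 5 is 3 (since 2·3 = 6 = 1·5 + 1), so t ≡ 3·0 = 0 ≡ 0 (mod 5).
    Then x = 264 + 272·0 = 264, valid modulo lcm(272, 5) = 1360: x ≡ 264 (mod 1360).
  Combine with x ≡ 4 (mod 7); new modulus lcm = 9520.
    Write x = 264 + 1360·t and substitute into x ≡ 4 (mod 7): 1360·t ≡ 4 − 264 = -260 (mod 7).
    Reduce coefficients mod 7: 2·t ≡ 6 (mod 7).
    The inverse of 2 mod 7 is 4 (since 2·4 = 8 = 1·7 + 1), so t ≡ 4·6 = 24 ≡ 3 (mod 7).
    Then x = 264 + 1360·3 = 4344, valid modulo lcm(1360, 7) = 9520: x ≡ 4344 (mod 9520).
  Combine with x ≡ 3 (mod 13); new modulus lcm = 123760.
    Write x = 4344 + 9520·t and substitute into x ≡ 3 (mod 13): 9520·t ≡ 3 − 4344 = -4341 (mod 13).
    Reduce coefficients mod 13: 4·t ≡ 1 (mod 13).
    The inverse of 4 mod 13 is 10 (since 4·10 = 40 = 3·13 + 1), so t ≡ 10·1 = 10 ≡ 10 (mod 13).
    Then x = 4344 + 9520·10 = 99544, valid modulo lcm(9520, 13) = 123760: x ≡ 99544 (mod 123760).
Verify against each original: 99544 mod 16 = 8, 99544 mod 17 = 9, 99544 mod 5 = 4, 99544 mod 7 = 4, 99544 mod 13 = 3.

x ≡ 99544 (mod 123760).


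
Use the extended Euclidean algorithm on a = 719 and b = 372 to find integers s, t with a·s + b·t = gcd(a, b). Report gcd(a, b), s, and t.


Euclidean algorithm on (719, 372) — divide until remainder is 0:
  719 = 1 · 372 + 347
  372 = 1 · 347 + 25
  347 = 13 · 25 + 22
  25 = 1 · 22 + 3
  22 = 7 · 3 + 1
  3 = 3 · 1 + 0
gcd(719, 372) = 1.
Track Bezout coefficients alongside the remainders: start with r₀ = 719 = a·1 + b·0 (s = 1, t = 0) and r₁ = 372 = a·0 + b·1 (s = 0, t = 1); each new remainder r_{k+1} = r_{k-1} − q_k·r_k inherits s_{k+1} = s_{k-1} − q_k·s_k, t_{k+1} = t_{k-1} − q_k·t_k, so r_k = a·s_k + b·t_k at every step:
  q = 1: r = 347, s = 1 − 1·0 = 1, t = 0 − 1·1 = -1  (check: 719·1 + 372·(-1) = 347)
  q = 1: r = 25, s = 0 − 1·1 = -1, t = 1 − 1·(-1) = 2  (check: 719·(-1) + 372·2 = 25)
  q = 13: r = 22, s = 1 − 13·(-1) = 14, t = -1 − 13·2 = -27  (check: 719·14 + 372·(-27) = 22)
  q = 1: r = 3, s = -1 − 1·14 = -15, t = 2 − 1·(-27) = 29  (check: 719·(-15) + 372·29 = 3)
  q = 7: r = 1, s = 14 − 7·(-15) = 119, t = -27 − 7·29 = -230  (check: 719·119 + 372·(-230) = 1)
The row with r = 1 (the gcd) gives the Bezout coefficients s = 119, t = -230.
Result: 719 · (119) + 372 · (-230) = 1.

gcd(719, 372) = 1; s = 119, t = -230 (check: 719·119 + 372·(-230) = 1).


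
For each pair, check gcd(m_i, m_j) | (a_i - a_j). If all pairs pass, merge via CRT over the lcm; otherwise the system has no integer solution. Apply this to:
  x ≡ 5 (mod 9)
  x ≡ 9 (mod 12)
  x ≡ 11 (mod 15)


Moduli 9, 12, 15 are not pairwise coprime, so CRT works modulo lcm(m_i) when all pairwise compatibility conditions hold.
Pairwise compatibility: gcd(m_i, m_j) must divide a_i - a_j for every pair.
Merge one congruence at a time:
  Start: x ≡ 5 (mod 9).
  Combine with x ≡ 9 (mod 12): gcd(9, 12) = 3, and 9 - 5 = 4 is NOT divisible by 3.
    ⇒ system is inconsistent (no integer solution).

No solution (the system is inconsistent).


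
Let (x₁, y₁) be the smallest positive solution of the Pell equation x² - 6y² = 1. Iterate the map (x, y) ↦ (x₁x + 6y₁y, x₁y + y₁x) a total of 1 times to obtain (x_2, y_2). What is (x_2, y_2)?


Step 1: Find the fundamental solution (x₁, y₁) of x² - 6y² = 1.
  Expand √6 as a continued fraction. a₀ = ⌊√6⌋ = 2; iterate m_{k+1} = d_k·a_k − m_k, d_{k+1} = (6 − m_{k+1}²)/d_k, a_{k+1} = ⌊(a₀ + m_{k+1})/d_{k+1}⌋ (starting m₀ = 0, d₀ = 1), with convergents p_k = a_k·p_{k-1} + p_{k-2}, q_k = a_k·q_{k-1} + q_{k-2} (p₋₁ = 1, q₋₁ = 0):
  k = 0: a₀ = 2; p₀/q₀ = 2/1; p₀² − 6·q₀² = 4 − 6 = -2.
  k = 1: m = 2, d = 2, a = ⌊(2 + 2)/2⌋ = 2; p/q = (2·2 + 1)/(2·1 + 0) = 5/2; p² − 6·q² = 25 − 24 = 1.
  The first convergent with p² − 6·q² = 1 gives the fundamental solution (x₁, y₁) = (5, 2).
Step 2: Apply the recurrence (x_{n+1}, y_{n+1}) = (x₁x_n + 6y₁y_n, x₁y_n + y₁x_n) repeatedly.
  From (x_1, y_1) = (5, 2): x_2 = 5·5 + 6·2·2 = 49; y_2 = 5·2 + 2·5 = 20.
Step 3: Verify x_2² - 6·y_2² = 2401 - 2400 = 1 (should be 1). ✓

(x_1, y_1) = (5, 2); (x_2, y_2) = (49, 20).


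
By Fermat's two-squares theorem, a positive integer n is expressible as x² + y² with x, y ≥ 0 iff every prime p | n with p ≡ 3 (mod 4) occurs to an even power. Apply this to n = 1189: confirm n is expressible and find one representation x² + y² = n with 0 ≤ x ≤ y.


Step 1: Factor n = 1189 = 29 · 41.
Step 2: Check the mod-4 condition on each prime factor: 29 ≡ 1 (mod 4), exponent 1; 41 ≡ 1 (mod 4), exponent 1.
All primes ≡ 3 (mod 4) appear to even exponent (or don't appear), so by the two-squares theorem n IS expressible as a sum of two squares.
Step 3: Build a representation. Here n = 29 · 41 is a product of primes ≡ 1 (mod 4). Each prime p ≡ 1 (mod 4) is itself a sum of two squares; find a² by testing p − a² for a perfect square:
  29: 29 − 1² = 28, 29 − 2² = 25 = 5² ⇒ 29 = 2² + 5².
  41: 41 − 1² = 40, 41 − 2² = 37, 41 − 3² = 32, 41 − 4² = 25 = 5² ⇒ 41 = 4² + 5².
  Combine using the Brahmagupta–Fibonacci identity (a² + b²)(c² + d²) = (ac − bd)² + (ad + bc)² = (ac + bd)² + (ad − bc)²:
  29 · 41 = 1189: from (2² + 5²)(4² + 5²), take (2·4 − 5·5, 2·5 + 5·4) = (8 − 25, 10 + 20) = (-17, 30); dropping signs (only squares matter) gives (17, 30); check 17² + 30² = 289 + 900 = 1189 ✓.
Step 4: Order so x ≤ y and verify: 17² + 30² = 289 + 900 = 1189 = n. ✓

n = 1189 = 17² + 30² (one valid representation with x ≤ y).


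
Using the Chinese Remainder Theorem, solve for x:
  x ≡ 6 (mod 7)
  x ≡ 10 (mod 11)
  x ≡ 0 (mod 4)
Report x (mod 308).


Moduli 7, 11, 4 are pairwise coprime; by CRT there is a unique solution modulo M = 7 · 11 · 4 = 308.
Solve pairwise, accumulating the modulus:
  Start with x ≡ 6 (mod 7).
  Combine with x ≡ 10 (mod 11): since gcd(7, 11) = 1, we get a unique residue mod 77.
    Write x = 6 + 7·t and substitute into x ≡ 10 (mod 11): 7·t ≡ 10 − 6 = 4 (mod 11).
    The inverse of 7 mod 11 is 8 (since 7·8 = 56 = 5·11 + 1), so t ≡ 8·4 = 32 ≡ 10 (mod 11).
    Then x = 6 + 7·10 = 76, valid modulo lcm(7, 11) = 77: x ≡ 76 (mod 77).
  Combine with x ≡ 0 (mod 4): since gcd(77, 4) = 1, we get a unique residue mod 308.
    Write x = 76 + 77·t and substitute into x ≡ 0 (mod 4): 77·t ≡ 0 − 76 = -76 (mod 4).
    Reduce coefficients mod 4: 1·t ≡ 0 (mod 4).
    So t ≡ 0 (mod 4).
    Then x = 76 + 77·0 = 76, valid modulo lcm(77, 4) = 308: x ≡ 76 (mod 308).
Verify: 76 mod 7 = 6 ✓, 76 mod 11 = 10 ✓, 76 mod 4 = 0 ✓.

x ≡ 76 (mod 308).


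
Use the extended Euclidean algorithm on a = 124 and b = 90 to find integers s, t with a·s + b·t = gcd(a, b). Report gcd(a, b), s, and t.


Euclidean algorithm on (124, 90) — divide until remainder is 0:
  124 = 1 · 90 + 34
  90 = 2 · 34 + 22
  34 = 1 · 22 + 12
  22 = 1 · 12 + 10
  12 = 1 · 10 + 2
  10 = 5 · 2 + 0
gcd(124, 90) = 2.
Track Bezout coefficients alongside the remainders: start with r₀ = 124 = a·1 + b·0 (s = 1, t = 0) and r₁ = 90 = a·0 + b·1 (s = 0, t = 1); each new remainder r_{k+1} = r_{k-1} − q_k·r_k inherits s_{k+1} = s_{k-1} − q_k·s_k, t_{k+1} = t_{k-1} − q_k·t_k, so r_k = a·s_k + b·t_k at every step:
  q = 1: r = 34, s = 1 − 1·0 = 1, t = 0 − 1·1 = -1  (check: 124·1 + 90·(-1) = 34)
  q = 2: r = 22, s = 0 − 2·1 = -2, t = 1 − 2·(-1) = 3  (check: 124·(-2) + 90·3 = 22)
  q = 1: r = 12, s = 1 − 1·(-2) = 3, t = -1 − 1·3 = -4  (check: 124·3 + 90·(-4) = 12)
  q = 1: r = 10, s = -2 − 1·3 = -5, t = 3 − 1·(-4) = 7  (check: 124·(-5) + 90·7 = 10)
  q = 1: r = 2, s = 3 − 1·(-5) = 8, t = -4 − 1·7 = -11  (check: 124·8 + 90·(-11) = 2)
The row with r = 2 (the gcd) gives the Bezout coefficients s = 8, t = -11.
Result: 124 · (8) + 90 · (-11) = 2.

gcd(124, 90) = 2; s = 8, t = -11 (check: 124·8 + 90·(-11) = 2).


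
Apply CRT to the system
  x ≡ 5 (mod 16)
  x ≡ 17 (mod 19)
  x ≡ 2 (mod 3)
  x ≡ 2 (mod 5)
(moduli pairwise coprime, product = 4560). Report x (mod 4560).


Product of moduli M = 16 · 19 · 3 · 5 = 4560.
Merge one congruence at a time:
  Start: x ≡ 5 (mod 16).
  Combine with x ≡ 17 (mod 19); new modulus lcm = 304.
    Write x = 5 + 16·t and substitute into x ≡ 17 (mod 19): 16·t ≡ 17 − 5 = 12 (mod 19).
    The inverse of 16 mod 19 is 6 (since 16·6 = 96 = 5·19 + 1), so t ≡ 6·12 = 72 ≡ 15 (mod 19).
    Then x = 5 + 16·15 = 245, valid modulo lcm(16, 19) = 304: x ≡ 245 (mod 304).
  Combine with x ≡ 2 (mod 3); new modulus lcm = 912.
    Write x = 245 + 304·t and substitute into x ≡ 2 (mod 3): 304·t ≡ 2 − 245 = -243 (mod 3).
    Reduce coefficients mod 3: 1·t ≡ 0 (mod 3).
    So t ≡ 0 (mod 3).
    Then x = 245 + 304·0 = 245, valid modulo lcm(304, 3) = 912: x ≡ 245 (mod 912).
  Combine with x ≡ 2 (mod 5); new modulus lcm = 4560.
    Write x = 245 + 912·t and substitute into x ≡ 2 (mod 5): 912·t ≡ 2 − 245 = -243 (mod 5).
    Reduce coefficients mod 5: 2·t ≡ 2 (mod 5).
    The inverse of 2 mod 5 is 3 (since 2·3 = 6 = 1·5 + 1), so t ≡ 3·2 = 6 ≡ 1 (mod 5).
    Then x = 245 + 912·1 = 1157, valid modulo lcm(912, 5) = 4560: x ≡ 1157 (mod 4560).
Verify against each original: 1157 mod 16 = 5, 1157 mod 19 = 17, 1157 mod 3 = 2, 1157 mod 5 = 2.

x ≡ 1157 (mod 4560).


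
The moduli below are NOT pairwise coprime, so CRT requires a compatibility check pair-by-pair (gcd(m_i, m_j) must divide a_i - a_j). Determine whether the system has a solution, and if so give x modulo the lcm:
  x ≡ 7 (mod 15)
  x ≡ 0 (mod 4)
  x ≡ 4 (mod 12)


Moduli 15, 4, 12 are not pairwise coprime, so CRT works modulo lcm(m_i) when all pairwise compatibility conditions hold.
Pairwise compatibility: gcd(m_i, m_j) must divide a_i - a_j for every pair.
Merge one congruence at a time:
  Start: x ≡ 7 (mod 15).
  Combine with x ≡ 0 (mod 4): gcd(15, 4) = 1; 0 - 7 = -7, which IS divisible by 1, so compatible.
    Write x = 7 + 15·t and substitute into x ≡ 0 (mod 4): 15·t ≡ 0 − 7 = -7 (mod 4).
    Reduce coefficients mod 4: 3·t ≡ 1 (mod 4).
    The inverse of 3 mod 4 is 3 (since 3·3 = 9 = 2·4 + 1), so t ≡ 3·1 = 3 ≡ 3 (mod 4).
    Then x = 7 + 15·3 = 52, valid modulo lcm(15, 4) = 60: x ≡ 52 (mod 60).
  Combine with x ≡ 4 (mod 12): gcd(60, 12) = 12; 4 - 52 = -48, which IS divisible by 12, so compatible.
    Write x = 52 + 60·t and substitute into x ≡ 4 (mod 12): 60·t ≡ 4 − 52 = -48 (mod 12).
    Divide the congruence (and modulus) by g = 12: 5·t ≡ -4 (mod 1).
    Modulo 1 every t works; take t = 0.
    Then x = 52 + 60·0 = 52, valid modulo lcm(60, 12) = 60: x ≡ 52 (mod 60).
Verify: 52 mod 15 = 7, 52 mod 4 = 0, 52 mod 12 = 4.

x ≡ 52 (mod 60).


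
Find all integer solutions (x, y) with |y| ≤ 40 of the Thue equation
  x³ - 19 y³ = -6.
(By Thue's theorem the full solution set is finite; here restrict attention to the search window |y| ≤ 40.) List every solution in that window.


The equation is x³ - 19y³ = -6. For fixed y, x³ = 19·y³ − 6, so a solution requires the RHS to be a perfect cube.
Strategy: iterate y from -40 to 40, compute RHS = 19·y³ − 6, and check whether it is a (positive or negative) perfect cube.
Check small values of y:
  y = 0: RHS = -6 is not a perfect cube.
  y = 1: RHS = 13 is not a perfect cube.
  y = -1: RHS = -25 is not a perfect cube.
  y = 2: RHS = 146 is not a perfect cube.
  y = -2: RHS = -158 is not a perfect cube.
  y = 3: RHS = 507 is not a perfect cube.
  y = -3: RHS = -519 is not a perfect cube.
Continuing the search up to |y| = 40 finds no solutions either.
No (x, y) in the scanned range satisfies the equation.

No integer solutions with |y| ≤ 40.


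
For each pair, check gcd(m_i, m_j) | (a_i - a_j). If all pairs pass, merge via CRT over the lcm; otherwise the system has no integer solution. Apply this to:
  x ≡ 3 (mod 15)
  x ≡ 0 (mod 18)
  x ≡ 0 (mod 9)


Moduli 15, 18, 9 are not pairwise coprime, so CRT works modulo lcm(m_i) when all pairwise compatibility conditions hold.
Pairwise compatibility: gcd(m_i, m_j) must divide a_i - a_j for every pair.
Merge one congruence at a time:
  Start: x ≡ 3 (mod 15).
  Combine with x ≡ 0 (mod 18): gcd(15, 18) = 3; 0 - 3 = -3, which IS divisible by 3, so compatible.
    Write x = 3 + 15·t and substitute into x ≡ 0 (mod 18): 15·t ≡ 0 − 3 = -3 (mod 18).
    Divide the congruence (and modulus) by g = 3: 5·t ≡ -1 (mod 6).
    Reduce coefficients mod 6: 5·t ≡ 5 (mod 6).
    The inverse of 5 mod 6 is 5 (since 5·5 = 25 = 4·6 + 1), so t ≡ 5·5 = 25 ≡ 1 (mod 6).
    Then x = 3 + 15·1 = 18, valid modulo lcm(15, 18) = 90: x ≡ 18 (mod 90).
  Combine with x ≡ 0 (mod 9): gcd(90, 9) = 9; 0 - 18 = -18, which IS divisible by 9, so compatible.
    Write x = 18 + 90·t and substitute into x ≡ 0 (mod 9): 90·t ≡ 0 − 18 = -18 (mod 9).
    Divide the congruence (and modulus) by g = 9: 10·t ≡ -2 (mod 1).
    Modulo 1 every t works; take t = 0.
    Then x = 18 + 90·0 = 18, valid modulo lcm(90, 9) = 90: x ≡ 18 (mod 90).
Verify: 18 mod 15 = 3, 18 mod 18 = 0, 18 mod 9 = 0.

x ≡ 18 (mod 90).


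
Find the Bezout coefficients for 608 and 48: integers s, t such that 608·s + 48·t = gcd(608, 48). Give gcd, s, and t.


Euclidean algorithm on (608, 48) — divide until remainder is 0:
  608 = 12 · 48 + 32
  48 = 1 · 32 + 16
  32 = 2 · 16 + 0
gcd(608, 48) = 16.
Track Bezout coefficients alongside the remainders: start with r₀ = 608 = a·1 + b·0 (s = 1, t = 0) and r₁ = 48 = a·0 + b·1 (s = 0, t = 1); each new remainder r_{k+1} = r_{k-1} − q_k·r_k inherits s_{k+1} = s_{k-1} − q_k·s_k, t_{k+1} = t_{k-1} − q_k·t_k, so r_k = a·s_k + b·t_k at every step:
  q = 12: r = 32, s = 1 − 12·0 = 1, t = 0 − 12·1 = -12  (check: 608·1 + 48·(-12) = 32)
  q = 1: r = 16, s = 0 − 1·1 = -1, t = 1 − 1·(-12) = 13  (check: 608·(-1) + 48·13 = 16)
The row with r = 16 (the gcd) gives the Bezout coefficients s = -1, t = 13.
Result: 608 · (-1) + 48 · (13) = 16.

gcd(608, 48) = 16; s = -1, t = 13 (check: 608·(-1) + 48·13 = 16).


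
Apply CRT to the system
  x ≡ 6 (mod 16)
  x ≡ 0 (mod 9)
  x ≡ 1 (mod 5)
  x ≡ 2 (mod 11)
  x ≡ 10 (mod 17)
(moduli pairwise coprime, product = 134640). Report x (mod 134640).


Product of moduli M = 16 · 9 · 5 · 11 · 17 = 134640.
Merge one congruence at a time:
  Start: x ≡ 6 (mod 16).
  Combine with x ≡ 0 (mod 9); new modulus lcm = 144.
    Write x = 6 + 16·t and substitute into x ≡ 0 (mod 9): 16·t ≡ 0 − 6 = -6 (mod 9).
    Reduce coefficients mod 9: 7·t ≡ 3 (mod 9).
    The inverse of 7 mod 9 is 4 (since 7·4 = 28 = 3·9 + 1), so t ≡ 4·3 = 12 ≡ 3 (mod 9).
    Then x = 6 + 16·3 = 54, valid modulo lcm(16, 9) = 144: x ≡ 54 (mod 144).
  Combine with x ≡ 1 (mod 5); new modulus lcm = 720.
    Write x = 54 + 144·t and substitute into x ≡ 1 (mod 5): 144·t ≡ 1 − 54 = -53 (mod 5).
    Reduce coefficients mod 5: 4·t ≡ 2 (mod 5).
    The inverse of 4 mod 5 is 4 (since 4·4 = 16 = 3·5 + 1), so t ≡ 4·2 = 8 ≡ 3 (mod 5).
    Then x = 54 + 144·3 = 486, valid modulo lcm(144, 5) = 720: x ≡ 486 (mod 720).
  Combine with x ≡ 2 (mod 11); new modulus lcm = 7920.
    Write x = 486 + 720·t and substitute into x ≡ 2 (mod 11): 720·t ≡ 2 − 486 = -484 (mod 11).
    Reduce coefficients mod 11: 5·t ≡ 0 (mod 11).
    The inverse of 5 mod 11 is 9 (since 5·9 = 45 = 4·11 + 1), so t ≡ 9·0 = 0 ≡ 0 (mod 11).
    Then x = 486 + 720·0 = 486, valid modulo lcm(720, 11) = 7920: x ≡ 486 (mod 7920).
  Combine with x ≡ 10 (mod 17); new modulus lcm = 134640.
    Write x = 486 + 7920·t and substitute into x ≡ 10 (mod 17): 7920·t ≡ 10 − 486 = -476 (mod 17).
    Reduce coefficients mod 17: 15·t ≡ 0 (mod 17).
    The inverse of 15 mod 17 is 8 (since 15·8 = 120 = 7·17 + 1), so t ≡ 8·0 = 0 ≡ 0 (mod 17).
    Then x = 486 + 7920·0 = 486, valid modulo lcm(7920, 17) = 134640: x ≡ 486 (mod 134640).
Verify against each original: 486 mod 16 = 6, 486 mod 9 = 0, 486 mod 5 = 1, 486 mod 11 = 2, 486 mod 17 = 10.

x ≡ 486 (mod 134640).


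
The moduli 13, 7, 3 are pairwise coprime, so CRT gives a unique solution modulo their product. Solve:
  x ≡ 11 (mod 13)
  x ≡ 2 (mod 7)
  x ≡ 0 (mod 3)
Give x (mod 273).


Moduli 13, 7, 3 are pairwise coprime; by CRT there is a unique solution modulo M = 13 · 7 · 3 = 273.
Solve pairwise, accumulating the modulus:
  Start with x ≡ 11 (mod 13).
  Combine with x ≡ 2 (mod 7): since gcd(13, 7) = 1, we get a unique residue mod 91.
    Write x = 11 + 13·t and substitute into x ≡ 2 (mod 7): 13·t ≡ 2 − 11 = -9 (mod 7).
    Reduce coefficients mod 7: 6·t ≡ 5 (mod 7).
    The inverse of 6 mod 7 is 6 (since 6·6 = 36 = 5·7 + 1), so t ≡ 6·5 = 30 ≡ 2 (mod 7).
    Then x = 11 + 13·2 = 37, valid modulo lcm(13, 7) = 91: x ≡ 37 (mod 91).
  Combine with x ≡ 0 (mod 3): since gcd(91, 3) = 1, we get a unique residue mod 273.
    Write x = 37 + 91·t and substitute into x ≡ 0 (mod 3): 91·t ≡ 0 − 37 = -37 (mod 3).
    Reduce coefficients mod 3: 1·t ≡ 2 (mod 3).
    So t ≡ 2 (mod 3).
    Then x = 37 + 91·2 = 219, valid modulo lcm(91, 3) = 273: x ≡ 219 (mod 273).
Verify: 219 mod 13 = 11 ✓, 219 mod 7 = 2 ✓, 219 mod 3 = 0 ✓.

x ≡ 219 (mod 273).


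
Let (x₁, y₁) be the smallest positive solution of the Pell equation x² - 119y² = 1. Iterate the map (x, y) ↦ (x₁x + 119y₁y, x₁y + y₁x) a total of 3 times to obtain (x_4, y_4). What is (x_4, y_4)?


Step 1: Find the fundamental solution (x₁, y₁) of x² - 119y² = 1.
  Expand √119 as a continued fraction. a₀ = ⌊√119⌋ = 10; iterate m_{k+1} = d_k·a_k − m_k, d_{k+1} = (119 − m_{k+1}²)/d_k, a_{k+1} = ⌊(a₀ + m_{k+1})/d_{k+1}⌋ (starting m₀ = 0, d₀ = 1), with convergents p_k = a_k·p_{k-1} + p_{k-2}, q_k = a_k·q_{k-1} + q_{k-2} (p₋₁ = 1, q₋₁ = 0):
  k = 0: a₀ = 10; p₀/q₀ = 10/1; p₀² − 119·q₀² = 100 − 119 = -19.
  k = 1: m = 10, d = 19, a = ⌊(10 + 10)/19⌋ = 1; p/q = (1·10 + 1)/(1·1 + 0) = 11/1; p² − 119·q² = 121 − 119 = 2.
  k = 2: m = 9, d = 2, a = ⌊(10 + 9)/2⌋ = 9; p/q = (9·11 + 10)/(9·1 + 1) = 109/10; p² − 119·q² = 11881 − 11900 = -19.
  k = 3: m = 9, d = 19, a = ⌊(10 + 9)/19⌋ = 1; p/q = (1·109 + 11)/(1·10 + 1) = 120/11; p² − 119·q² = 14400 − 14399 = 1.
  The first convergent with p² − 119·q² = 1 gives the fundamental solution (x₁, y₁) = (120, 11).
Step 2: Apply the recurrence (x_{n+1}, y_{n+1}) = (x₁x_n + 119y₁y_n, x₁y_n + y₁x_n) repeatedly.
  From (x_1, y_1) = (120, 11): x_2 = 120·120 + 119·11·11 = 28799; y_2 = 120·11 + 11·120 = 2640.
  From (x_2, y_2) = (28799, 2640): x_3 = 120·28799 + 119·11·2640 = 6911640; y_3 = 120·2640 + 11·28799 = 633589.
  From (x_3, y_3) = (6911640, 633589): x_4 = 120·6911640 + 119·11·633589 = 1658764801; y_4 = 120·633589 + 11·6911640 = 152058720.
Step 3: Verify x_4² - 119·y_4² = 2751500665036569601 - 2751500665036569600 = 1 (should be 1). ✓

(x_1, y_1) = (120, 11); (x_4, y_4) = (1658764801, 152058720).


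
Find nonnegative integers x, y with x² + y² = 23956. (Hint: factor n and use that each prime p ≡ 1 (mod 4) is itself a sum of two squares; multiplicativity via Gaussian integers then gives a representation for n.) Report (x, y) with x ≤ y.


Step 1: Factor n = 23956 = 2^2 · 53 · 113.
Step 2: Check the mod-4 condition on each prime factor: 2 = 2 (special); 53 ≡ 1 (mod 4), exponent 1; 113 ≡ 1 (mod 4), exponent 1.
All primes ≡ 3 (mod 4) appear to even exponent (or don't appear), so by the two-squares theorem n IS expressible as a sum of two squares.
Step 3: Build a representation. Group n = k² · m with k = 2 and m = 53 · 113 = 5989 (a product of primes ≡ 1 (mod 4)); a representation of m scales to one of n via (k·x)² + (k·y)² = k²(x² + y²). Each prime p ≡ 1 (mod 4) is itself a sum of two squares; find a² by testing p − a² for a perfect square:
  53: 53 − 1² = 52, 53 − 2² = 49 = 7² ⇒ 53 = 2² + 7².
  113: 113 − 1² = 112, 113 − 2² = 109, 113 − 3² = 104, 113 − 4² = 97, 113 − 5² = 88, 113 − 6² = 77, 113 − 7² = 64 = 8² ⇒ 113 = 7² + 8².
  Combine using the Brahmagupta–Fibonacci identity (a² + b²)(c² + d²) = (ac − bd)² + (ad + bc)² = (ac + bd)² + (ad − bc)²:
  53 · 113 = 5989: from (2² + 7²)(7² + 8²), take (2·7 − 7·8, 2·8 + 7·7) = (14 − 56, 16 + 49) = (-42, 65); dropping signs (only squares matter) gives (42, 65); check 42² + 65² = 1764 + 4225 = 5989 ✓.
  Scale by k = 2: (2·42, 2·65) = (84, 130).
Step 4: Order so x ≤ y and verify: 84² + 130² = 7056 + 16900 = 23956 = n. ✓

n = 23956 = 84² + 130² (one valid representation with x ≤ y).


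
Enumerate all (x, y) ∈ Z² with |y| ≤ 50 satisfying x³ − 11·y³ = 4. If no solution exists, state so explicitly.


The equation is x³ - 11y³ = 4. For fixed y, x³ = 11·y³ + 4, so a solution requires the RHS to be a perfect cube.
Strategy: iterate y from -50 to 50, compute RHS = 11·y³ + 4, and check whether it is a (positive or negative) perfect cube.
Check small values of y:
  y = 0: RHS = 4 is not a perfect cube.
  y = 1: RHS = 15 is not a perfect cube.
  y = -1: RHS = -7 is not a perfect cube.
  y = 2: RHS = 92 is not a perfect cube.
  y = -2: RHS = -84 is not a perfect cube.
  y = 3: RHS = 301 is not a perfect cube.
  y = -3: RHS = -293 is not a perfect cube.
Continuing the search up to |y| = 50 finds no solutions either.
No (x, y) in the scanned range satisfies the equation.

No integer solutions with |y| ≤ 50.


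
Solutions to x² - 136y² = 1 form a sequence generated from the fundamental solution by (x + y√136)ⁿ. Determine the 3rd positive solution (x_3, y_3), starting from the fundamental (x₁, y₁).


Step 1: Find the fundamental solution (x₁, y₁) of x² - 136y² = 1.
  Expand √136 as a continued fraction. a₀ = ⌊√136⌋ = 11; iterate m_{k+1} = d_k·a_k − m_k, d_{k+1} = (136 − m_{k+1}²)/d_k, a_{k+1} = ⌊(a₀ + m_{k+1})/d_{k+1}⌋ (starting m₀ = 0, d₀ = 1), with convergents p_k = a_k·p_{k-1} + p_{k-2}, q_k = a_k·q_{k-1} + q_{k-2} (p₋₁ = 1, q₋₁ = 0):
  k = 0: a₀ = 11; p₀/q₀ = 11/1; p₀² − 136·q₀² = 121 − 136 = -15.
  k = 1: m = 11, d = 15, a = ⌊(11 + 11)/15⌋ = 1; p/q = (1·11 + 1)/(1·1 + 0) = 12/1; p² − 136·q² = 144 − 136 = 8.
  k = 2: m = 4, d = 8, a = ⌊(11 + 4)/8⌋ = 1; p/q = (1·12 + 11)/(1·1 + 1) = 23/2; p² − 136·q² = 529 − 544 = -15.
  k = 3: m = 4, d = 15, a = ⌊(11 + 4)/15⌋ = 1; p/q = (1·23 + 12)/(1·2 + 1) = 35/3; p² − 136·q² = 1225 − 1224 = 1.
  The first convergent with p² − 136·q² = 1 gives the fundamental solution (x₁, y₁) = (35, 3).
Step 2: Apply the recurrence (x_{n+1}, y_{n+1}) = (x₁x_n + 136y₁y_n, x₁y_n + y₁x_n) repeatedly.
  From (x_1, y_1) = (35, 3): x_2 = 35·35 + 136·3·3 = 2449; y_2 = 35·3 + 3·35 = 210.
  From (x_2, y_2) = (2449, 210): x_3 = 35·2449 + 136·3·210 = 171395; y_3 = 35·210 + 3·2449 = 14697.
Step 3: Verify x_3² - 136·y_3² = 29376246025 - 29376246024 = 1 (should be 1). ✓

(x_1, y_1) = (35, 3); (x_3, y_3) = (171395, 14697).


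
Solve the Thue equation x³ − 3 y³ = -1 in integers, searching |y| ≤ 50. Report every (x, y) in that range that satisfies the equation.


The equation is x³ - 3y³ = -1. For fixed y, x³ = 3·y³ − 1, so a solution requires the RHS to be a perfect cube.
Strategy: iterate y from -50 to 50, compute RHS = 3·y³ − 1, and check whether it is a (positive or negative) perfect cube.
Check small values of y:
  y = 0: RHS = -1 = (-1)³ ⇒ x = -1 works.
  y = 1: RHS = 2 is not a perfect cube.
  y = -1: RHS = -4 is not a perfect cube.
  y = 2: RHS = 23 is not a perfect cube.
  y = -2: RHS = -25 is not a perfect cube.
  y = 3: RHS = 80 is not a perfect cube.
  y = -3: RHS = -82 is not a perfect cube.
Continuing the search up to |y| = 50 finds no further solutions beyond those listed.
Collected solutions: (-1, 0).

Solutions (with |y| ≤ 50): (-1, 0).


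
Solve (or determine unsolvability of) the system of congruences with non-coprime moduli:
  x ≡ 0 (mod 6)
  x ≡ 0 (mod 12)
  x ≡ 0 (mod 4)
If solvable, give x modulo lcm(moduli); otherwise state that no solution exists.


Moduli 6, 12, 4 are not pairwise coprime, so CRT works modulo lcm(m_i) when all pairwise compatibility conditions hold.
Pairwise compatibility: gcd(m_i, m_j) must divide a_i - a_j for every pair.
Merge one congruence at a time:
  Start: x ≡ 0 (mod 6).
  Combine with x ≡ 0 (mod 12): gcd(6, 12) = 6; 0 - 0 = 0, which IS divisible by 6, so compatible.
    Write x = 0 + 6·t and substitute into x ≡ 0 (mod 12): 6·t ≡ 0 − 0 = 0 (mod 12).
    Divide the congruence (and modulus) by g = 6: 1·t ≡ 0 (mod 2).
    So t ≡ 0 (mod 2).
    Then x = 0 + 6·0 = 0, valid modulo lcm(6, 12) = 12: x ≡ 0 (mod 12).
  Combine with x ≡ 0 (mod 4): gcd(12, 4) = 4; 0 - 0 = 0, which IS divisible by 4, so compatible.
    Write x = 0 + 12·t and substitute into x ≡ 0 (mod 4): 12·t ≡ 0 − 0 = 0 (mod 4).
    Divide the congruence (and modulus) by g = 4: 3·t ≡ 0 (mod 1).
    Modulo 1 every t works; take t = 0.
    Then x = 0 + 12·0 = 0, valid modulo lcm(12, 4) = 12: x ≡ 0 (mod 12).
Verify: 0 mod 6 = 0, 0 mod 12 = 0, 0 mod 4 = 0.

x ≡ 0 (mod 12).


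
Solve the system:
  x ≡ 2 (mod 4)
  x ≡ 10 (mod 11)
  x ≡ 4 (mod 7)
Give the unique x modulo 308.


Moduli 4, 11, 7 are pairwise coprime; by CRT there is a unique solution modulo M = 4 · 11 · 7 = 308.
Solve pairwise, accumulating the modulus:
  Start with x ≡ 2 (mod 4).
  Combine with x ≡ 10 (mod 11): since gcd(4, 11) = 1, we get a unique residue mod 44.
    Write x = 2 + 4·t and substitute into x ≡ 10 (mod 11): 4·t ≡ 10 − 2 = 8 (mod 11).
    The inverse of 4 mod 11 is 3 (since 4·3 = 12 = 1·11 + 1), so t ≡ 3·8 = 24 ≡ 2 (mod 11).
    Then x = 2 + 4·2 = 10, valid modulo lcm(4, 11) = 44: x ≡ 10 (mod 44).
  Combine with x ≡ 4 (mod 7): since gcd(44, 7) = 1, we get a unique residue mod 308.
    Write x = 10 + 44·t and substitute into x ≡ 4 (mod 7): 44·t ≡ 4 − 10 = -6 (mod 7).
    Reduce coefficients mod 7: 2·t ≡ 1 (mod 7).
    The inverse of 2 mod 7 is 4 (since 2·4 = 8 = 1·7 + 1), so t ≡ 4·1 = 4 ≡ 4 (mod 7).
    Then x = 10 + 44·4 = 186, valid modulo lcm(44, 7) = 308: x ≡ 186 (mod 308).
Verify: 186 mod 4 = 2 ✓, 186 mod 11 = 10 ✓, 186 mod 7 = 4 ✓.

x ≡ 186 (mod 308).
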